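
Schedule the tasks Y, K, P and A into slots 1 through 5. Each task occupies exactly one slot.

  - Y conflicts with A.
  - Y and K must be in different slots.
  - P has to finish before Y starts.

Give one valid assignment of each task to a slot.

A -> 1; K -> 1; Y -> 2; P -> 1

Checking: P(1) before Y(2); Y(2) != K(1); Y(2) != A(1).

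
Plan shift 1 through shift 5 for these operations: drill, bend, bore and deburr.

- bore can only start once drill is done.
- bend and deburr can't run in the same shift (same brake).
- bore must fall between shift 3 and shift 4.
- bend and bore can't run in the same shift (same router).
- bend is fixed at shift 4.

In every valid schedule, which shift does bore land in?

bore's window is shift 3–shift 4.
bend is fixed at shift 4, and bore can't share a shift with bend.
So bore must be shift 3.

shift 3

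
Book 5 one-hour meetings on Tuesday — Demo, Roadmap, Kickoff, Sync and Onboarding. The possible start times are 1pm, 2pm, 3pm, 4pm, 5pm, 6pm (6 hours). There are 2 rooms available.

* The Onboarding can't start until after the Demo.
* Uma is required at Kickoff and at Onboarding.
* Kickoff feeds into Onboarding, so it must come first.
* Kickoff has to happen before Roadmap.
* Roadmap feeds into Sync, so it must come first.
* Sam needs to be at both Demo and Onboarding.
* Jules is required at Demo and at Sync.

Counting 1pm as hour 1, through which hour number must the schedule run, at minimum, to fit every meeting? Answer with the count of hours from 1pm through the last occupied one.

3

The precedence chain requires at least 3 distinct hours.
With at most 2 per hour and 5 meetings, at least 3 hours are needed.
3 works (last occupied hour: 3pm): for example Kickoff=1pm; Roadmap=2pm; Sync=3pm; Demo=1pm; Onboarding=2pm.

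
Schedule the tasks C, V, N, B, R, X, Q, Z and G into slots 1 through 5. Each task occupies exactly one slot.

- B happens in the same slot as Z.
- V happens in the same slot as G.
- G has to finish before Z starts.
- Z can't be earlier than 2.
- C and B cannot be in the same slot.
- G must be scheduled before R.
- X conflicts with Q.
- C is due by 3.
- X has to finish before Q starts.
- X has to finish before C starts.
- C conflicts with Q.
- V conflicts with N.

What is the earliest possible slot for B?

B must be in the same slot as Z, which can't be before 2, so B is at least 2.
B at 2 is achievable: V -> 1, C -> 3, G -> 1, B -> 2, X -> 1, Z -> 2, N -> 2, Q -> 2, R -> 2.

2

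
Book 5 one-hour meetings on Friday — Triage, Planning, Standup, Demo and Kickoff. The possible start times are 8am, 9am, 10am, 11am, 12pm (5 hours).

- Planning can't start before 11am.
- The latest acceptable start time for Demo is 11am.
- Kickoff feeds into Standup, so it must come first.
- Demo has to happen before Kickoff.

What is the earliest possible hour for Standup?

Precedence pushes Standup to at least 10am.
Standup at 10am is achievable: Demo=8am, Planning=11am, Triage=8am, Kickoff=9am, Standup=10am.

10am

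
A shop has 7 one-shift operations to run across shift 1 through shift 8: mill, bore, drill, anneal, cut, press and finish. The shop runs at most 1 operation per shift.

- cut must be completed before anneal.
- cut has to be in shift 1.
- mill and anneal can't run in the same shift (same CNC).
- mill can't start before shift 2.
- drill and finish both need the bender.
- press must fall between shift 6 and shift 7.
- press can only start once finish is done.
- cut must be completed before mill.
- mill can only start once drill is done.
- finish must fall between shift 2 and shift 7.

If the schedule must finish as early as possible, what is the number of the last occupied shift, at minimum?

The precedence chain requires at least 2 distinct shifts.
With at most 1 per shift and 7 operations, at least 7 shifts are needed.
press can't be placed before shift 6, so the schedule must run through at least shift 6.
7 works (last occupied shift: shift 7): for example press=shift 6; bore=shift 7; drill=shift 2; cut=shift 1; mill=shift 3; anneal=shift 5; finish=shift 4.

shift 7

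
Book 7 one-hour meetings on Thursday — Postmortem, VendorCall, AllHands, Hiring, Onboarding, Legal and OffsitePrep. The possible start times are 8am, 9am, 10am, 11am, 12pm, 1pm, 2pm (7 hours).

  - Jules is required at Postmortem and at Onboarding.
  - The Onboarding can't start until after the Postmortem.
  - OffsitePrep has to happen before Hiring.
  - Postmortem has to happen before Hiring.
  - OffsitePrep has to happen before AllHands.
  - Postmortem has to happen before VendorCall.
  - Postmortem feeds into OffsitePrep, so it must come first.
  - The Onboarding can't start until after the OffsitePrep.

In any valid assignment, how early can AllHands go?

10am

Precedence pushes AllHands to at least 10am.
AllHands at 10am is achievable: Postmortem=8am; AllHands=10am; Onboarding=10am; Legal=8am; VendorCall=9am; Hiring=10am; OffsitePrep=9am.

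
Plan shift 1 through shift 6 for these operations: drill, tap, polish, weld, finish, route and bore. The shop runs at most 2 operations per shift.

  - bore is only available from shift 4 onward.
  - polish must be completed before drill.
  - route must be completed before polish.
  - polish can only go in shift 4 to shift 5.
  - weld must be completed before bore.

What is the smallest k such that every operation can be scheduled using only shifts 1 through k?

5 shifts

The precedence chain requires at least 3 distinct shifts.
With at most 2 per shift and 7 operations, at least 4 shifts are needed.
Propagating the time windows through the other constraints, drill can't land before shift 5, so the schedule must run through at least shift 5.
5 works (last occupied shift: shift 5): for example weld in shift 1; tap in shift 2; bore in shift 4; polish in shift 4; finish in shift 2; drill in shift 5; route in shift 1.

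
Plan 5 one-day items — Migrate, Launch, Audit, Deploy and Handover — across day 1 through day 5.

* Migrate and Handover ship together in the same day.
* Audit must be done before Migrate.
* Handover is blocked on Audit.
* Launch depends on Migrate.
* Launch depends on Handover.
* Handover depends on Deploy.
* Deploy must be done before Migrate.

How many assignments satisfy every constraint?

20

Splitting on Migrate: it can be day 2 (3), day 3 (8), day 4 (9). Listing each branch's schedules as (Launch, Audit, Deploy, Handover) by day number:
Migrate=day 2: (3,1,1,2) (4,1,1,2) (5,1,1,2) — 3.
Migrate=day 3: (4,1,1,3) (4,1,2,3) (4,2,1,3) (4,2,2,3) (5,1,1,3) (5,1,2,3) (5,2,1,3) (5,2,2,3) — 8.
Migrate=day 4: (5,1,1,4) (5,1,2,4) (5,1,3,4) (5,2,1,4) (5,2,2,4) (5,2,3,4) (5,3,1,4) (5,3,2,4) (5,3,3,4) — 9.
Summing: 3 + 8 + 9 = 20.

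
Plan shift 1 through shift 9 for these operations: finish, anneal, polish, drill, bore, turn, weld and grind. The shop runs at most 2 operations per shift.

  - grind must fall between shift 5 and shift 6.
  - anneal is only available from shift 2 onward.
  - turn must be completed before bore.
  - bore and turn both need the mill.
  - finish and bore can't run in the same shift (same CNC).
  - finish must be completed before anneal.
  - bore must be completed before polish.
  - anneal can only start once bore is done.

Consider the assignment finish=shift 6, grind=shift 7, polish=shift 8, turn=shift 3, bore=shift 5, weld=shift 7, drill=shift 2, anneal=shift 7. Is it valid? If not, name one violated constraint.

The shop runs at most 2 operations per shift — violated.
anneal can only start once bore is done — holds.
bore must be completed before polish — holds.
anneal is only available from shift 2 onward — holds.
finish and bore can't run in the same shift (same CNC) — holds.
grind must fall between shift 5 and shift 6 — violated.
bore and turn both need the mill — holds.
turn must be completed before bore — holds.
finish must be completed before anneal — holds.

Invalid. grind must fall between shift 5 and shift 6.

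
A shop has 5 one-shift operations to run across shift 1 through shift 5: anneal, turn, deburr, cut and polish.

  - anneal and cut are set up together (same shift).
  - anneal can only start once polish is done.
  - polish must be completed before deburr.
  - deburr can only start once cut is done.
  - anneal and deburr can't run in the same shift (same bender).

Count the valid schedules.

50

Splitting on anneal: it can be shift 2 (15), shift 3 (20), shift 4 (15). Listing each branch's schedules as (turn, deburr, cut, polish) by shift number:
anneal=shift 2: (1,3,2,1) (1,4,2,1) (1,5,2,1) (2,3,2,1) (2,4,2,1) (2,5,2,1) (3,3,2,1) (3,4,2,1) (3,5,2,1) (4,3,2,1) (4,4,2,1) (4,5,2,1) (5,3,2,1) (5,4,2,1) (5,5,2,1) — 15.
anneal=shift 3: (1,4,3,1) (1,4,3,2) (1,5,3,1) (1,5,3,2) (2,4,3,1) (2,4,3,2) (2,5,3,1) (2,5,3,2) (3,4,3,1) (3,4,3,2) (3,5,3,1) (3,5,3,2) (4,4,3,1) (4,4,3,2) (4,5,3,1) (4,5,3,2) (5,4,3,1) (5,4,3,2) (5,5,3,1) (5,5,3,2) — 20.
anneal=shift 4: (1,5,4,1) (1,5,4,2) (1,5,4,3) (2,5,4,1) (2,5,4,2) (2,5,4,3) (3,5,4,1) (3,5,4,2) (3,5,4,3) (4,5,4,1) (4,5,4,2) (4,5,4,3) (5,5,4,1) (5,5,4,2) (5,5,4,3) — 15.
Summing: 15 + 20 + 15 = 50.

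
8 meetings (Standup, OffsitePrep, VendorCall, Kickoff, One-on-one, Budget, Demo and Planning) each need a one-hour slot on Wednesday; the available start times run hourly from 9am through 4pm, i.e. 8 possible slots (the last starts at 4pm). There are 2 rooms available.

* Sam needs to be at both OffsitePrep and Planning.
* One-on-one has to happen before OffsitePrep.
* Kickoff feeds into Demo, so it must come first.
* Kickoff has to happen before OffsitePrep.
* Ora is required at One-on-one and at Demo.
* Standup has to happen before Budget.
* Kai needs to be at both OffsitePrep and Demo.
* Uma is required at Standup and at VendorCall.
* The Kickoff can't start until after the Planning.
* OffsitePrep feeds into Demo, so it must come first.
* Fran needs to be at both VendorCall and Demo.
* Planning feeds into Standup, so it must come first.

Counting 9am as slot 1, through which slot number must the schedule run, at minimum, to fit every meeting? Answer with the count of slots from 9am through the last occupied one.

The precedence chain requires at least 4 distinct slots.
With at most 2 per slot and 8 meetings, at least 4 slots are needed.
4 works (last occupied slot: 12pm): for example Kickoff -> 10am, One-on-one -> 9am, Standup -> 10am, Demo -> 12pm, Planning -> 9am, Budget -> 12pm, VendorCall -> 11am, OffsitePrep -> 11am.

4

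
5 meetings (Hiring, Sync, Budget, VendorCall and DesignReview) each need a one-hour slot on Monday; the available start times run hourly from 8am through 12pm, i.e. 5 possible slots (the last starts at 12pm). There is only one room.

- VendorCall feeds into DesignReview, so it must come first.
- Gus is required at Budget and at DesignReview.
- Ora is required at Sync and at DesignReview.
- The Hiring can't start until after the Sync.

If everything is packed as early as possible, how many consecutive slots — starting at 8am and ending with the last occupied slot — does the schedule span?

5 slots

The precedence chain requires at least 2 distinct slots.
With at most 1 per slot and 5 meetings, at least 5 slots are needed.
5 works (last occupied slot: 12pm): for example Sync in 8am, Budget in 12pm, Hiring in 9am, VendorCall in 10am, DesignReview in 11am.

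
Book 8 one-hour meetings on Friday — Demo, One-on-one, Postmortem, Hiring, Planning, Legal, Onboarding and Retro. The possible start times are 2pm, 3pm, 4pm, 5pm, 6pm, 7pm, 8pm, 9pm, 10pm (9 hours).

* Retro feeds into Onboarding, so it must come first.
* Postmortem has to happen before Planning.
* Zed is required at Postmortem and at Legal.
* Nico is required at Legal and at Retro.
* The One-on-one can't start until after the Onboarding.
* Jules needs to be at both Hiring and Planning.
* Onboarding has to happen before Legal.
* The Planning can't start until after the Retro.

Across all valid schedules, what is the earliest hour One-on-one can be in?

4pm

Precedence pushes One-on-one to at least 4pm.
One-on-one at 4pm is achievable: Hiring in 2pm, Onboarding in 3pm, Postmortem in 2pm, Planning in 3pm, Demo in 2pm, Retro in 2pm, Legal in 4pm, One-on-one in 4pm.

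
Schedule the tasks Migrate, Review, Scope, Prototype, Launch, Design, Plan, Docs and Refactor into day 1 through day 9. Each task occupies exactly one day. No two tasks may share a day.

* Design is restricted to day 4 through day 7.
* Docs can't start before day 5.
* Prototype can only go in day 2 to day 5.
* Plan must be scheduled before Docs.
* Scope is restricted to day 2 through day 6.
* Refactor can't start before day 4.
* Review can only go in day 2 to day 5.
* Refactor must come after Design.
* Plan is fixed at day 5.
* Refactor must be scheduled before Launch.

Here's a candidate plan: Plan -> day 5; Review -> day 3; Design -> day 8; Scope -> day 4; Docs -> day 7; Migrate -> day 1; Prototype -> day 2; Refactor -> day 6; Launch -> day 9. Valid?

Invalid. Refactor must come after Design.

Plan is fixed at day 5 — holds.
Refactor can't start before day 4 — holds.
Plan must be scheduled before Docs — holds.
Scope is restricted to day 2 through day 6 — holds.
Design is restricted to day 4 through day 7 — violated.
Review can only go in day 2 to day 5 — holds.
Refactor must be scheduled before Launch — holds.
No two tasks may share a day — holds.
Docs can't start before day 5 — holds.
Refactor must come after Design — violated.
Prototype can only go in day 2 to day 5 — holds.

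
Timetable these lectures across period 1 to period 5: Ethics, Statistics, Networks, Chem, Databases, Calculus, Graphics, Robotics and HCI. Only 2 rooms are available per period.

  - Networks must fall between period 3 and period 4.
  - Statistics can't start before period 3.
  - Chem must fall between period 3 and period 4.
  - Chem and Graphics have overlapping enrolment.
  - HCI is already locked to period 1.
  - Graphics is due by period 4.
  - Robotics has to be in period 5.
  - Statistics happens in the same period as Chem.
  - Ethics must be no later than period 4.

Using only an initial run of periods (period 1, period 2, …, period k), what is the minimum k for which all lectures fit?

5 periods

With at most 2 per period and 9 lectures, at least 5 periods are needed.
Robotics can't be placed before period 5, so the schedule must run through at least period 5.
5 works (last occupied period: period 5): for example HCI in period 1, Databases in period 2, Graphics in period 2, Networks in period 3, Ethics in period 1, Statistics in period 4, Chem in period 4, Calculus in period 3, Robotics in period 5.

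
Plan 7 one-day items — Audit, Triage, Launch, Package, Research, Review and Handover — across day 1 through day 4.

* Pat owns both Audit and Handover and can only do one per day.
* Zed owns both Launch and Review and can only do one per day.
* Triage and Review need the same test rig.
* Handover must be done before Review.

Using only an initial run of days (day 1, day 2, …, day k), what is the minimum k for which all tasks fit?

2

The precedence chain requires at least 2 distinct days.
2 works (last occupied day: day 2): for example Research in day 1; Handover in day 1; Triage in day 1; Review in day 2; Audit in day 2; Launch in day 1; Package in day 1.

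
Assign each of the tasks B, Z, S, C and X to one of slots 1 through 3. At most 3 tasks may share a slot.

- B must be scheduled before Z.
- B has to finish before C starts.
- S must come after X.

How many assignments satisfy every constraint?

Splitting on B: it can be 1 (12), 2 (3). Listing each branch's schedules as (Z, S, C, X):
B=1: (2,2,2,1) (2,2,3,1) (2,3,2,1) (2,3,2,2) (2,3,3,1) (2,3,3,2) (3,2,2,1) (3,2,3,1) (3,3,2,1) (3,3,2,2) (3,3,3,1) (3,3,3,2) — 12.
B=2: (3,2,3,1) (3,3,3,1) (3,3,3,2) — 3.
Summing: 12 + 3 = 15.

15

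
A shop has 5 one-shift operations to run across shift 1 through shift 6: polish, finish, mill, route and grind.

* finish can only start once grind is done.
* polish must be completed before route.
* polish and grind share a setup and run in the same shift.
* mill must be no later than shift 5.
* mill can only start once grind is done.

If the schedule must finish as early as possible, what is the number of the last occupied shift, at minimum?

2

The precedence chain requires at least 2 distinct shifts.
2 works (last occupied shift: shift 2): for example polish -> shift 1; route -> shift 2; finish -> shift 2; grind -> shift 1; mill -> shift 2.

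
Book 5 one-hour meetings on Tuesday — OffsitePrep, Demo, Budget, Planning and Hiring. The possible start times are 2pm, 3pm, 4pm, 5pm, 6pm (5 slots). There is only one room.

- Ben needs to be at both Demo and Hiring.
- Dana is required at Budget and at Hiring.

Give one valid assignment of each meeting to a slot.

Hiring=6pm, OffsitePrep=2pm, Planning=5pm, Budget=4pm, Demo=3pm

Checking: Budget(4pm) != Hiring(6pm); Demo(3pm) != Hiring(6pm); max 1 per slot (cap 1).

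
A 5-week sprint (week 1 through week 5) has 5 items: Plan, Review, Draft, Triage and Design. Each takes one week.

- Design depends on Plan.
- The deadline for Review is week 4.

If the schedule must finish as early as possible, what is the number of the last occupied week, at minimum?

week 2

The precedence chain requires at least 2 distinct weeks.
2 works (last occupied week: week 2): for example Plan -> week 1; Design -> week 2; Triage -> week 1; Review -> week 1; Draft -> week 1.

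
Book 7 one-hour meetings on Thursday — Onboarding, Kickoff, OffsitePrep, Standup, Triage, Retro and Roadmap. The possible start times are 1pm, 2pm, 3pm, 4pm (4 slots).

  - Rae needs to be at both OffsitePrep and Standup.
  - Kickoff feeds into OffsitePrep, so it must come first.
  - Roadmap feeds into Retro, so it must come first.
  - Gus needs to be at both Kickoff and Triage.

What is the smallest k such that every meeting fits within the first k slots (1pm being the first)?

2 slots

The precedence chain requires at least 2 distinct slots.
2 works (last occupied slot: 2pm): for example Onboarding=1pm; Triage=2pm; Kickoff=1pm; Retro=2pm; Roadmap=1pm; OffsitePrep=2pm; Standup=1pm.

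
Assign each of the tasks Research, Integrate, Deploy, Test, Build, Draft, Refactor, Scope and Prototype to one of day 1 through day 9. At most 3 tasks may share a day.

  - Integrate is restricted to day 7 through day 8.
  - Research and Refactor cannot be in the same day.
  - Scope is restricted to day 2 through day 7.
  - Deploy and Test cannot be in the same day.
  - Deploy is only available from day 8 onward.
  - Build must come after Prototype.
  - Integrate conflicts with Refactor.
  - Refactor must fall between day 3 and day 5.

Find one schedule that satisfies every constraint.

Research in day 1; Deploy in day 8; Refactor in day 3; Build in day 2; Draft in day 2; Prototype in day 1; Integrate in day 7; Test in day 1; Scope in day 2

Checking: Prototype(day 1) before Build(day 2); Integrate(day 7) != Refactor(day 3); Deploy(day 8) != Test(day 1); Research(day 1) != Refactor(day 3); Deploy=day 8 in [day 8,day 9]; Refactor=day 3 in [day 3,day 5]; Integrate=day 7 in [day 7,day 8]; Scope=day 2 in [day 2,day 7]; max 3 per day (cap 3).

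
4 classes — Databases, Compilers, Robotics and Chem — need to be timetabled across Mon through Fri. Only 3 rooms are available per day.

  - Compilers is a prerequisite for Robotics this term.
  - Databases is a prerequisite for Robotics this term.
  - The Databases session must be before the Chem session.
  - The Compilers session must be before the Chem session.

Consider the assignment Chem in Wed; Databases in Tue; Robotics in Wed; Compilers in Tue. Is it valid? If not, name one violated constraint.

Valid

Only 3 rooms are available per day — holds.
The Databases session must be before the Chem session — holds.
The Compilers session must be before the Chem session — holds.
Compilers is a prerequisite for Robotics this term — holds.
Databases is a prerequisite for Robotics this term — holds.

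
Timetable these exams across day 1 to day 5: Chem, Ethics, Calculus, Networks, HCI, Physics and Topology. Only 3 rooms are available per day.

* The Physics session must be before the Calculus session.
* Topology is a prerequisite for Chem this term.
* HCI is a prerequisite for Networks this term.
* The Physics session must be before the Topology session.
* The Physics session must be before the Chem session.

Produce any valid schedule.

Calculus in day 2; HCI in day 1; Physics in day 1; Chem in day 3; Networks in day 2; Topology in day 2; Ethics in day 1

Checking: HCI(day 1) before Networks(day 2); Physics(day 1) before Calculus(day 2); Physics(day 1) before Chem(day 3); Topology(day 2) before Chem(day 3); Physics(day 1) before Topology(day 2); max 3 per day (cap 3).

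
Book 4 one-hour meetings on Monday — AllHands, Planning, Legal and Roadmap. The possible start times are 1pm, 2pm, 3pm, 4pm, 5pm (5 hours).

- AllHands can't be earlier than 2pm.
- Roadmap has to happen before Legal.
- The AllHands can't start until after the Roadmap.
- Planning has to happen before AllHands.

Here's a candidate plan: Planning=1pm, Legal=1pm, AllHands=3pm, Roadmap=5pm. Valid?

No. Roadmap has to happen before Legal is not satisfied.

The AllHands can't start until after the Roadmap — violated.
Roadmap has to happen before Legal — violated.
Planning has to happen before AllHands — holds.
AllHands can't be earlier than 2pm — holds.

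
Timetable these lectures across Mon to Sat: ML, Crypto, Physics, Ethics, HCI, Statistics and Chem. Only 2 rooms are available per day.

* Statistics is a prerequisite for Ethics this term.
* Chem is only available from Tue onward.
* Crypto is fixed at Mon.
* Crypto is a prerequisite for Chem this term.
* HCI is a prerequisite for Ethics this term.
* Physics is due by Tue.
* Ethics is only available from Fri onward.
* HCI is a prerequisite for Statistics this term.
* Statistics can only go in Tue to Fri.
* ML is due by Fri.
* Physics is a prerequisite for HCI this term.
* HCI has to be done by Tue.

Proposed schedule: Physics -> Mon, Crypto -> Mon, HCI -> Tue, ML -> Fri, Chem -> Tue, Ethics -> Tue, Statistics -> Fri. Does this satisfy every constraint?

Invalid. Ethics is only available from Fri onward.

Crypto is a prerequisite for Chem this term — holds.
Only 2 rooms are available per day — violated.
Physics is a prerequisite for HCI this term — holds.
HCI is a prerequisite for Statistics this term — holds.
Ethics is only available from Fri onward — violated.
Chem is only available from Tue onward — holds.
ML is due by Fri — holds.
Statistics is a prerequisite for Ethics this term — violated.
HCI has to be done by Tue — holds.
Physics is due by Tue — holds.
Statistics can only go in Tue to Fri — holds.
Crypto is fixed at Mon — holds.
HCI is a prerequisite for Ethics this term — violated.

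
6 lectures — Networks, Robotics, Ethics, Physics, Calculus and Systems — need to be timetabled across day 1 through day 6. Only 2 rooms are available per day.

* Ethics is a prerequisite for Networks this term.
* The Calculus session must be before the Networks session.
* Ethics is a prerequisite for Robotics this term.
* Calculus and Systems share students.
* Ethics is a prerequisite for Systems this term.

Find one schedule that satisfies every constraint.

Physics -> day 3; Systems -> day 3; Ethics -> day 1; Networks -> day 2; Calculus -> day 1; Robotics -> day 2

Checking: Ethics(day 1) before Networks(day 2); Ethics(day 1) before Robotics(day 2); Calculus(day 1) before Networks(day 2); Ethics(day 1) before Systems(day 3); Calculus(day 1) != Systems(day 3); max 2 per day (cap 2).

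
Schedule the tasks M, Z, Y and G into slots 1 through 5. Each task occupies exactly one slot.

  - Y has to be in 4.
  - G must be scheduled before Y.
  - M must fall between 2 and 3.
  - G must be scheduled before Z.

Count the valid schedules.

18

Splitting on M: it can be 2 (9), 3 (9). Listing each branch's schedules as (Z, Y, G):
M=2: (2,4,1) (3,4,1) (3,4,2) (4,4,1) (4,4,2) (4,4,3) (5,4,1) (5,4,2) (5,4,3) — 9.
M=3: (2,4,1) (3,4,1) (3,4,2) (4,4,1) (4,4,2) (4,4,3) (5,4,1) (5,4,2) (5,4,3) — 9.
Summing: 9 + 9 = 18.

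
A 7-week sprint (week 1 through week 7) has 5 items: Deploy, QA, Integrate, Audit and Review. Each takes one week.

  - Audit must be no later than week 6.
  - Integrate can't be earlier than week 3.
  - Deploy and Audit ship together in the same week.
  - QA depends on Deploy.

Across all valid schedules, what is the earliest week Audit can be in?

Audit's own window allows nothing later than week 6.
Audit at week 1 is achievable: Review=week 1; QA=week 2; Deploy=week 1; Integrate=week 3; Audit=week 1.

week 1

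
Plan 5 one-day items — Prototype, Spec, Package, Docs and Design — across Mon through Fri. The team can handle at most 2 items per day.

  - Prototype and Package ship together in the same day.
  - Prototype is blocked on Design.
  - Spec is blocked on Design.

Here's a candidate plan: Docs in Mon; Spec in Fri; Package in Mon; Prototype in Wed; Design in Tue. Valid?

Prototype and Package ship together in the same day — violated.
The team can handle at most 2 items per day — holds.
Spec is blocked on Design — holds.
Prototype is blocked on Design — holds.

No. Prototype and Package ship together in the same day is not satisfied.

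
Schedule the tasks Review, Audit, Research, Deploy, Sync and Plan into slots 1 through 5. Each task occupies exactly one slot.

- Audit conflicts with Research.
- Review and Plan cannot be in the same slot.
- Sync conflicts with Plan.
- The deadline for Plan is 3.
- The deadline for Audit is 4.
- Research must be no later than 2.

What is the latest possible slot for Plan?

Plan's own window allows nothing later than 3.
Plan at 3 is achievable: Audit -> 2; Deploy -> 1; Research -> 1; Review -> 1; Plan -> 3; Sync -> 1.

3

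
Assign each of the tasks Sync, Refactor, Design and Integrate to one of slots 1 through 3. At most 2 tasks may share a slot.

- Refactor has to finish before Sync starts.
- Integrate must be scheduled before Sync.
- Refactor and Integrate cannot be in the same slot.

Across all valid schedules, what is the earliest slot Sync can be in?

3

Precedence pushes Sync to at least 2.
Sync at 3 is achievable: Refactor -> 1; Design -> 1; Sync -> 3; Integrate -> 2.
Nothing earlier works — the conflict and capacity constraints rule out every slot before 3.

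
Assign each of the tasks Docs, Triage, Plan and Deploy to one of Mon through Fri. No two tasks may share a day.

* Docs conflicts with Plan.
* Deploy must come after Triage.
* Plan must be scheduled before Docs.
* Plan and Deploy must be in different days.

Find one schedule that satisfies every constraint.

Triage -> Wed; Plan -> Mon; Deploy -> Thu; Docs -> Tue

Checking: Plan(Mon) before Docs(Tue); Triage(Wed) before Deploy(Thu); Docs(Tue) != Plan(Mon); Plan(Mon) != Deploy(Thu); max 1 per day (cap 1).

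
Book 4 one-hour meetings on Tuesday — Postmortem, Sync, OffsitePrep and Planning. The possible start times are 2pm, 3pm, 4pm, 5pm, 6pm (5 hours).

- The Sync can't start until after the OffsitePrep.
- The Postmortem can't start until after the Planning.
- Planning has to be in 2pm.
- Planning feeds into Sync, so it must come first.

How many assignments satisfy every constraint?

Splitting on Postmortem: it can be 3pm (10), 4pm (10), 5pm (10), 6pm (10). Listing each branch's schedules as (Sync, OffsitePrep, Planning):
Postmortem=3pm: (3pm,2pm,2pm) (4pm,2pm,2pm) (4pm,3pm,2pm) (5pm,2pm,2pm) (5pm,3pm,2pm) (5pm,4pm,2pm) (6pm,2pm,2pm) (6pm,3pm,2pm) (6pm,4pm,2pm) (6pm,5pm,2pm) — 10.
Postmortem=4pm: (3pm,2pm,2pm) (4pm,2pm,2pm) (4pm,3pm,2pm) (5pm,2pm,2pm) (5pm,3pm,2pm) (5pm,4pm,2pm) (6pm,2pm,2pm) (6pm,3pm,2pm) (6pm,4pm,2pm) (6pm,5pm,2pm) — 10.
Postmortem=5pm: (3pm,2pm,2pm) (4pm,2pm,2pm) (4pm,3pm,2pm) (5pm,2pm,2pm) (5pm,3pm,2pm) (5pm,4pm,2pm) (6pm,2pm,2pm) (6pm,3pm,2pm) (6pm,4pm,2pm) (6pm,5pm,2pm) — 10.
Postmortem=6pm: (3pm,2pm,2pm) (4pm,2pm,2pm) (4pm,3pm,2pm) (5pm,2pm,2pm) (5pm,3pm,2pm) (5pm,4pm,2pm) (6pm,2pm,2pm) (6pm,3pm,2pm) (6pm,4pm,2pm) (6pm,5pm,2pm) — 10.
Summing: 10 + 10 + 10 + 10 = 40.

40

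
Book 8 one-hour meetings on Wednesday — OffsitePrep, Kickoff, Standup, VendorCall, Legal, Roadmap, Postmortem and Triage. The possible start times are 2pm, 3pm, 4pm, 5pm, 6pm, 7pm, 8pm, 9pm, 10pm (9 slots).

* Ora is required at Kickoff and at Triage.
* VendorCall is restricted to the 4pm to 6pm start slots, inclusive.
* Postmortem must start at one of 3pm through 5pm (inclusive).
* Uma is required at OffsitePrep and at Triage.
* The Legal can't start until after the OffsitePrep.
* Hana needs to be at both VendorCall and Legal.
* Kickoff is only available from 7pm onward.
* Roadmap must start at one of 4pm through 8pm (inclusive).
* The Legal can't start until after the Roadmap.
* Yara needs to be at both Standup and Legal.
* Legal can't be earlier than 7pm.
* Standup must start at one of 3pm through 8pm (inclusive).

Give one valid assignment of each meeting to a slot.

Kickoff in 7pm, Legal in 7pm, VendorCall in 4pm, Postmortem in 3pm, Standup in 3pm, Triage in 3pm, Roadmap in 4pm, OffsitePrep in 2pm

Checking: OffsitePrep(2pm) before Legal(7pm); Roadmap(4pm) before Legal(7pm); OffsitePrep(2pm) != Triage(3pm); Kickoff(7pm) != Triage(3pm); Standup(3pm) != Legal(7pm); VendorCall(4pm) != Legal(7pm); Roadmap=4pm in [4pm,8pm]; VendorCall=4pm in [4pm,6pm]; Legal=7pm in [7pm,10pm]; Postmortem=3pm in [3pm,5pm]; Kickoff=7pm in [7pm,10pm]; Standup=3pm in [3pm,8pm].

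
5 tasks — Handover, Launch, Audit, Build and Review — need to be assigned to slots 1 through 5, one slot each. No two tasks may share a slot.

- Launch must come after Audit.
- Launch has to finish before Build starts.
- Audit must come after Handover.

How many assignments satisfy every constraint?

5

Splitting on Handover: it can be 1 (4), 2 (1). Listing each branch's schedules as (Launch, Audit, Build, Review):
Handover=1: (3,2,4,5) (3,2,5,4) (4,2,5,3) (4,3,5,2) — 4.
Handover=2: (4,3,5,1) — 1.
Summing: 4 + 1 = 5.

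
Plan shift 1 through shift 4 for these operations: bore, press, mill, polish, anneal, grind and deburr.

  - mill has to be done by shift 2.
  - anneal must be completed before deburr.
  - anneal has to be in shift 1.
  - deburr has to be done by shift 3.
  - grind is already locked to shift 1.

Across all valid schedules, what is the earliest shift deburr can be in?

shift 2

Precedence pushes deburr to at least shift 2; deburr's own window allows nothing later than shift 3.
deburr at shift 2 is achievable: bore=shift 1, polish=shift 1, deburr=shift 2, anneal=shift 1, grind=shift 1, press=shift 1, mill=shift 1.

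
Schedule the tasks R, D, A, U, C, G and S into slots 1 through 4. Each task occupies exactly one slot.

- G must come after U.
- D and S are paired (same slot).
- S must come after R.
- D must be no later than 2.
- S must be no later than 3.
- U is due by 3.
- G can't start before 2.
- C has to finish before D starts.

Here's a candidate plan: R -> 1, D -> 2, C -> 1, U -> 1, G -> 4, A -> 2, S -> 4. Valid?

Invalid. S must be no later than 3.

D must be no later than 2 — holds.
S must be no later than 3 — violated.
D and S are paired (same slot) — violated.
G must come after U — holds.
G can't start before 2 — holds.
C has to finish before D starts — holds.
U is due by 3 — holds.
S must come after R — holds.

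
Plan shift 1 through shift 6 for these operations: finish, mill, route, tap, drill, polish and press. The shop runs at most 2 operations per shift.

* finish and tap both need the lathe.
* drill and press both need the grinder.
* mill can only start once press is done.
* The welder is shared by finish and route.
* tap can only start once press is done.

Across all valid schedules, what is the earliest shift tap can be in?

Precedence pushes tap to at least shift 2.
tap at shift 2 is achievable: route -> shift 3, finish -> shift 1, mill -> shift 2, tap -> shift 2, polish -> shift 4, drill -> shift 3, press -> shift 1.

shift 2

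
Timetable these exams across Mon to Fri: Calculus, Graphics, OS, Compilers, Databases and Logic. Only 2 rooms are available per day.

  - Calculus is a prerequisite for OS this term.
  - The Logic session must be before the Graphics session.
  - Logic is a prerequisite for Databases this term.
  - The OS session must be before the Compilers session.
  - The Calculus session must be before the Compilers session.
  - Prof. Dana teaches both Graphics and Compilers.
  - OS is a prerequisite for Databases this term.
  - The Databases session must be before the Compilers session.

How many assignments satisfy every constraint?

Splitting on Calculus: it can be Mon (22), Tue (6). Listing each branch's schedules as (Graphics, OS, Compilers, Databases, Logic):
Calculus=Mon: (Tue,Tue,Thu,Wed,Mon) (Tue,Tue,Fri,Wed,Mon) (Tue,Tue,Fri,Thu,Mon) (Tue,Wed,Fri,Thu,Mon) (Wed,Tue,Thu,Wed,Mon) (Wed,Tue,Thu,Wed,Tue) (Wed,Tue,Fri,Wed,Mon) (Wed,Tue,Fri,Wed,Tue) (Wed,Tue,Fri,Thu,Mon) (Wed,Tue,Fri,Thu,Tue) (Wed,Wed,Fri,Thu,Mon) (Wed,Wed,Fri,Thu,Tue) (Thu,Tue,Fri,Wed,Mon) (Thu,Tue,Fri,Wed,Tue) (Thu,Tue,Fri,Thu,Mon) (Thu,Tue,Fri,Thu,Tue) (Thu,Tue,Fri,Thu,Wed) (Thu,Wed,Fri,Thu,Mon) (Thu,Wed,Fri,Thu,Tue) (Thu,Wed,Fri,Thu,Wed) (Fri,Tue,Thu,Wed,Mon) (Fri,Tue,Thu,Wed,Tue) — 22.
Calculus=Tue: (Tue,Wed,Fri,Thu,Mon) (Wed,Wed,Fri,Thu,Mon) (Wed,Wed,Fri,Thu,Tue) (Thu,Wed,Fri,Thu,Mon) (Thu,Wed,Fri,Thu,Tue) (Thu,Wed,Fri,Thu,Wed) — 6.
Summing: 22 + 6 = 28.

28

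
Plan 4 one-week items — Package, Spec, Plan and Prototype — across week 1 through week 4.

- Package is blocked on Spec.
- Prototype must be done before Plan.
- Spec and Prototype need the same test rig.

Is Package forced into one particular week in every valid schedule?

No

Package can be week 2 (e.g. Package in week 2; Prototype in week 2; Spec in week 1; Plan in week 3) or week 3 (e.g. Package -> week 3; Plan -> week 3; Prototype -> week 2; Spec -> week 1).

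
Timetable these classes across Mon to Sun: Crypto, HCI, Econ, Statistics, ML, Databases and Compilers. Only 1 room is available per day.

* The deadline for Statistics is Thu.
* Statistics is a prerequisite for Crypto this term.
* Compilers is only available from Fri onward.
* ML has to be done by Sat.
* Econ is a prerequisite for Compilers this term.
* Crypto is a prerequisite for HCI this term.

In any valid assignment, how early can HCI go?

Wed

Precedence pushes HCI to at least Wed.
HCI at Wed is achievable: HCI in Wed; Crypto in Tue; Econ in Thu; Databases in Sun; Statistics in Mon; ML in Sat; Compilers in Fri.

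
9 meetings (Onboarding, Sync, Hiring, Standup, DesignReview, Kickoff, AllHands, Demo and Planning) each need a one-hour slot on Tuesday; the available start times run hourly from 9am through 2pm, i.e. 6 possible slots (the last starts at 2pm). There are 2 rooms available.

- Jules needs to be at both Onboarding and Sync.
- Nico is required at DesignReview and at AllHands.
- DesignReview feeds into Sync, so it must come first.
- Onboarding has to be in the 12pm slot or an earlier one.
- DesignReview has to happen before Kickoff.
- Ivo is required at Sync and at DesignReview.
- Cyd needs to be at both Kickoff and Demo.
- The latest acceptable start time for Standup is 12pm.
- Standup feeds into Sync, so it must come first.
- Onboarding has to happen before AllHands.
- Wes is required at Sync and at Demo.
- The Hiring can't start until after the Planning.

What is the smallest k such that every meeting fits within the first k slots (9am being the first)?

The precedence chain requires at least 2 distinct slots.
With at most 2 per slot and 9 meetings, at least 5 slots are needed.
5 works (last occupied slot: 1pm): for example DesignReview -> 10am; Planning -> 10am; Hiring -> 11am; Sync -> 11am; Standup -> 9am; Onboarding -> 9am; Demo -> 1pm; Kickoff -> 12pm; AllHands -> 12pm.

5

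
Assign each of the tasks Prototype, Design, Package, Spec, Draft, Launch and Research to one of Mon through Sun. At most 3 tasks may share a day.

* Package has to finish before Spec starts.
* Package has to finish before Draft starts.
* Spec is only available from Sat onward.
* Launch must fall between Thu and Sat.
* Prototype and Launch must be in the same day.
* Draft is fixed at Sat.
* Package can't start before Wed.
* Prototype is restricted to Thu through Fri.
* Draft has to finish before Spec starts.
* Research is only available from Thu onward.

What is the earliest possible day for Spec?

Spec is available from Sat; precedence pushes Spec to at least Sun.
Spec at Sun is achievable: Research in Thu; Prototype in Thu; Package in Wed; Design in Mon; Spec in Sun; Draft in Sat; Launch in Thu.

Sun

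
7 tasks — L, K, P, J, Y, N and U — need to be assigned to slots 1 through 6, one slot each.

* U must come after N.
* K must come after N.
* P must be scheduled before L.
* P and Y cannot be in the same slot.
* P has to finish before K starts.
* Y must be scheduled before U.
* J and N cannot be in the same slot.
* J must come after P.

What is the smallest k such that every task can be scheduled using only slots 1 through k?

The precedence chain requires at least 2 distinct slots.
Could 2 slots be enough, i.e. nothing placed later than 2? No: U must come after Y (at 1 or later) → {2}; Y must come before U (at 2 or earlier) → {1}; K must come after N (at 1 or later) → {2}; P must come before K (at 2 or earlier) → {1}; Y can't share with P (1) → nothing is left.
So 2 slots is not enough.
3 works (last occupied slot: 3): for example J -> 2; P -> 1; N -> 1; K -> 2; Y -> 2; U -> 3; L -> 2.

3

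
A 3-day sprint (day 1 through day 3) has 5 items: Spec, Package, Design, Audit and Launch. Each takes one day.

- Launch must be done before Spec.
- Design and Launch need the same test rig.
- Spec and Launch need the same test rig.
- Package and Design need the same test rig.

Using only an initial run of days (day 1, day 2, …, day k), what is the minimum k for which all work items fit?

The precedence chain requires at least 2 distinct days.
2 works (last occupied day: day 2): for example Design=day 2, Spec=day 2, Audit=day 1, Package=day 1, Launch=day 1.

2 days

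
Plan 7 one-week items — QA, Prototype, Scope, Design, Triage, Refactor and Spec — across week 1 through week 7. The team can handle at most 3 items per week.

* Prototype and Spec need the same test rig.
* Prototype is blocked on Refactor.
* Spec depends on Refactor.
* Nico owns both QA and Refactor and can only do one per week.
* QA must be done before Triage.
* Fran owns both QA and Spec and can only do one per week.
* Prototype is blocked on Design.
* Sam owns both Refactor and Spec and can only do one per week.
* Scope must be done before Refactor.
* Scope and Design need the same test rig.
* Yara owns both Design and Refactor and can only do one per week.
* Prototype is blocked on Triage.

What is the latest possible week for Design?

Downstream work caps Design at week 6.
Design at week 6 is achievable: Refactor -> week 2, Spec -> week 3, QA -> week 1, Design -> week 6, Triage -> week 2, Scope -> week 1, Prototype -> week 7.

week 6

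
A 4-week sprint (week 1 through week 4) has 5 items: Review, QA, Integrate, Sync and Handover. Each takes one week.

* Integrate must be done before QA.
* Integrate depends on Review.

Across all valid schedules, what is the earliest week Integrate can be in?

week 2

Precedence pushes Integrate to at least week 2; downstream work caps Integrate at week 3.
Integrate at week 2 is achievable: Review -> week 1; QA -> week 3; Integrate -> week 2; Handover -> week 1; Sync -> week 1.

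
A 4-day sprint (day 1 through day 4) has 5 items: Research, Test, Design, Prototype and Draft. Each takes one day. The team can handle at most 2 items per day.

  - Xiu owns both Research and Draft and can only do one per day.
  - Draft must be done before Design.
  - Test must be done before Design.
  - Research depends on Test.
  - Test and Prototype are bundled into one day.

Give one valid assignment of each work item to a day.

Prototype in day 1, Draft in day 2, Research in day 3, Design in day 3, Test in day 1

Checking: Draft(day 2) before Design(day 3); Test(day 1) before Research(day 3); Test(day 1) before Design(day 3); Research(day 3) != Draft(day 2); Test = Prototype = day 1; max 2 per day (cap 2).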